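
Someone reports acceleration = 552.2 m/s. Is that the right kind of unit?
No

acceleration has SI base units: m / s^2
m/s does NOT reduce to m / s^2; a valid unit for acceleration would be e.g. m/s².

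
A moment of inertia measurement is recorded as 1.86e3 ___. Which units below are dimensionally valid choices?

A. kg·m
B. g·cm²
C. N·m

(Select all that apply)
B

moment of inertia has SI base units: kg * m^2

Checking each option against kg * m^2:
  A. kg·m: ✗ does not match
  B. g·cm²: ✓ matches
  C. N·m: ✗ does not match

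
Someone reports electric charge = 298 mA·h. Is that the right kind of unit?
Yes

electric charge has SI base units: A * s
mA·h reduces to the same SI base units, so it is a valid unit for electric charge.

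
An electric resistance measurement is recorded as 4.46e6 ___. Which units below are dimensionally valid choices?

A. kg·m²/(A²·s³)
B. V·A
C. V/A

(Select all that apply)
A, C

electric resistance has SI base units: kg * m^2 / (A^2 * s^3)

Checking each option against kg * m^2 / (A^2 * s^3):
  A. kg·m²/(A²·s³): ✓ matches
  B. V·A: ✗ does not match
  C. V/A: ✓ matches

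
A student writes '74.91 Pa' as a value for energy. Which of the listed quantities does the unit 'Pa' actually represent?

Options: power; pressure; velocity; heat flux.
pressure

energy should have units dimensionally equivalent to kg * m^2 / s^2 (e.g. J).
The given unit 'Pa' reduces to kg / (m * s^2). Of the listed options, that is the dimensionality of pressure.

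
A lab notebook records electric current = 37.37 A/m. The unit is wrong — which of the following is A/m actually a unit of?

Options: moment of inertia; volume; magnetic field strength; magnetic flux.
magnetic field strength

electric current should have units dimensionally equivalent to A (e.g. A).
The given unit 'A/m' reduces to A / m. Of the listed options, that is the dimensionality of magnetic field strength.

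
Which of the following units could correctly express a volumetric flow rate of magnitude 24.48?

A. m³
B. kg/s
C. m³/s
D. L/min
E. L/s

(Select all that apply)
C, D, E

volumetric flow rate has SI base units: m^3 / s

Checking each option against m^3 / s:
  A. m³: ✗ does not match
  B. kg/s: ✗ does not match
  C. m³/s: ✓ matches
  D. L/min: ✓ matches
  E. L/s: ✓ matches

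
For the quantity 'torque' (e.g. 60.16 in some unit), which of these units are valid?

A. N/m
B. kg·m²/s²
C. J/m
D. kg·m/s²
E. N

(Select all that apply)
B

torque has SI base units: kg * m^2 / s^2

Checking each option against kg * m^2 / s^2:
  A. N/m: ✗ does not match
  B. kg·m²/s²: ✓ matches
  C. J/m: ✗ does not match
  D. kg·m/s²: ✗ does not match
  E. N: ✗ does not match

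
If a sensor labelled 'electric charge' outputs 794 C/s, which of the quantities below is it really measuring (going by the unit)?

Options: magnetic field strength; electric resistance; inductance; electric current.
electric current

electric charge should have units dimensionally equivalent to A * s (e.g. C).
The given unit 'C/s' reduces to A. Of the listed options, that is the dimensionality of electric current.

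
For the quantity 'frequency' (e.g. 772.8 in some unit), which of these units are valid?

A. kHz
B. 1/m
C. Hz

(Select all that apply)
A, C

frequency has SI base units: 1 / s

Checking each option against 1 / s:
  A. kHz: ✓ matches
  B. 1/m: ✗ does not match
  C. Hz: ✓ matches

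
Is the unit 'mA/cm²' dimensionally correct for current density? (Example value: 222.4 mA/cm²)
Yes

current density has SI base units: A / m^2
mA/cm² reduces to the same SI base units, so it is a valid unit for current density.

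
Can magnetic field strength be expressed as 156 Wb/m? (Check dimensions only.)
No

magnetic field strength has SI base units: A / m
Wb/m does NOT reduce to A / m; a valid unit for magnetic field strength would be e.g. A/m.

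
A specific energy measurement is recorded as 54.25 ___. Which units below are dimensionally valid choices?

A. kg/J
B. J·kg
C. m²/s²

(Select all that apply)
C

specific energy has SI base units: m^2 / s^2

Checking each option against m^2 / s^2:
  A. kg/J: ✗ does not match
  B. J·kg: ✗ does not match
  C. m²/s²: ✓ matches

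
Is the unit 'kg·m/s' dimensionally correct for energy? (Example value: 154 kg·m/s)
No

energy has SI base units: kg * m^2 / s^2
kg·m/s does NOT reduce to kg * m^2 / s^2; a valid unit for energy would be e.g. J.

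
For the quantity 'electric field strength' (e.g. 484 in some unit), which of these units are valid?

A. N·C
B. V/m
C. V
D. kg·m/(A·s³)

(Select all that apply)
B, D

electric field strength has SI base units: kg * m / (A * s^3)

Checking each option against kg * m / (A * s^3):
  A. N·C: ✗ does not match
  B. V/m: ✓ matches
  C. V: ✗ does not match
  D. kg·m/(A·s³): ✓ matches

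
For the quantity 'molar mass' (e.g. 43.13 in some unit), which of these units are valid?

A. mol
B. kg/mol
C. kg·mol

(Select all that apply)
B

molar mass has SI base units: kg / mol

Checking each option against kg / mol:
  A. mol: ✗ does not match
  B. kg/mol: ✓ matches
  C. kg·mol: ✗ does not match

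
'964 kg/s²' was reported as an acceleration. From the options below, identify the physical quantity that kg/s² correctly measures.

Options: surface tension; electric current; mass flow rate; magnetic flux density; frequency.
surface tension

acceleration should have units dimensionally equivalent to m / s^2 (e.g. m/s²).
The given unit 'kg/s²' reduces to kg / s^2. Of the listed options, that is the dimensionality of surface tension.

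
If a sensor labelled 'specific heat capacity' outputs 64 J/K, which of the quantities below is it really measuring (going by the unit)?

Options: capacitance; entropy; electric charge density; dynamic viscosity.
entropy

specific heat capacity should have units dimensionally equivalent to m^2 / (s^2 * K) (e.g. J/(kg·K)).
The given unit 'J/K' reduces to kg * m^2 / (s^2 * K). Of the listed options, that is the dimensionality of entropy.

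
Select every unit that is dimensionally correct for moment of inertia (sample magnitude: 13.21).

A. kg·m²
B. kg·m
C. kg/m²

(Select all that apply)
A

moment of inertia has SI base units: kg * m^2

Checking each option against kg * m^2:
  A. kg·m²: ✓ matches
  B. kg·m: ✗ does not match
  C. kg/m²: ✗ does not match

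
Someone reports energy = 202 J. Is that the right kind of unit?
Yes

energy has SI base units: kg * m^2 / s^2
J reduces to the same SI base units, so it is a valid unit for energy.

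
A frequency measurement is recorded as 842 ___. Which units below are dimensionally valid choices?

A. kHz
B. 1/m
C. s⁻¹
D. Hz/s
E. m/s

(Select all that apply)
A, C

frequency has SI base units: 1 / s

Checking each option against 1 / s:
  A. kHz: ✓ matches
  B. 1/m: ✗ does not match
  C. s⁻¹: ✓ matches
  D. Hz/s: ✗ does not match
  E. m/s: ✗ does not match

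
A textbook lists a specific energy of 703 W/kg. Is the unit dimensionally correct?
No

specific energy has SI base units: m^2 / s^2
W/kg does NOT reduce to m^2 / s^2; a valid unit for specific energy would be e.g. J/kg.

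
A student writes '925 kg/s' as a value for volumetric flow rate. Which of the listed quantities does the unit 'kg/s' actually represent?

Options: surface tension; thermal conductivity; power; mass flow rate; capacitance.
mass flow rate

volumetric flow rate should have units dimensionally equivalent to m^3 / s (e.g. m³/s).
The given unit 'kg/s' reduces to kg / s. Of the listed options, that is the dimensionality of mass flow rate.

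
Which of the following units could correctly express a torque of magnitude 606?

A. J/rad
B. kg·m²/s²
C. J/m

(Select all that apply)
A, B

torque has SI base units: kg * m^2 / s^2

Checking each option against kg * m^2 / s^2:
  A. J/rad: ✓ matches
  B. kg·m²/s²: ✓ matches
  C. J/m: ✗ does not match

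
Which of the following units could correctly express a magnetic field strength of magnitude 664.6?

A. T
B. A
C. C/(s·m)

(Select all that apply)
C

magnetic field strength has SI base units: A / m

Checking each option against A / m:
  A. T: ✗ does not match
  B. A: ✗ does not match
  C. C/(s·m): ✓ matches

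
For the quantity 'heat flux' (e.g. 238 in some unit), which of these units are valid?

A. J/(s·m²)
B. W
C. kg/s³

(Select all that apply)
A, C

heat flux has SI base units: kg / s^3

Checking each option against kg / s^3:
  A. J/(s·m²): ✓ matches
  B. W: ✗ does not match
  C. kg/s³: ✓ matches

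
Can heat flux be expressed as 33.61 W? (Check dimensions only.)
No

heat flux has SI base units: kg / s^3
W does NOT reduce to kg / s^3; a valid unit for heat flux would be e.g. W/m².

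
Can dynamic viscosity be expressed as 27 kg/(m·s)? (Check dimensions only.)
Yes

dynamic viscosity has SI base units: kg / (m * s)
kg/(m·s) reduces to the same SI base units, so it is a valid unit for dynamic viscosity.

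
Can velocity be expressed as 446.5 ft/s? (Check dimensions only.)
Yes

velocity has SI base units: m / s
ft/s reduces to the same SI base units, so it is a valid unit for velocity.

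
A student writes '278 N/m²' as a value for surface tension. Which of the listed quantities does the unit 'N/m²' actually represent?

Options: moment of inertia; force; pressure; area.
pressure

surface tension should have units dimensionally equivalent to kg / s^2 (e.g. N/m).
The given unit 'N/m²' reduces to kg / (m * s^2). Of the listed options, that is the dimensionality of pressure.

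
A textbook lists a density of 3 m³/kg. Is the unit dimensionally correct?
No

density has SI base units: kg / m^3
m³/kg does NOT reduce to kg / m^3; a valid unit for density would be e.g. kg/m³.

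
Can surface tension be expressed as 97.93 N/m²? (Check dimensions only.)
No

surface tension has SI base units: kg / s^2
N/m² does NOT reduce to kg / s^2; a valid unit for surface tension would be e.g. N/m.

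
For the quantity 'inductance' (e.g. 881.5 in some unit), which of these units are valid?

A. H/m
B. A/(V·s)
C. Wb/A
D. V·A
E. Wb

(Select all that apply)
C

inductance has SI base units: kg * m^2 / (A^2 * s^2)

Checking each option against kg * m^2 / (A^2 * s^2):
  A. H/m: ✗ does not match
  B. A/(V·s): ✗ does not match
  C. Wb/A: ✓ matches
  D. V·A: ✗ does not match
  E. Wb: ✗ does not match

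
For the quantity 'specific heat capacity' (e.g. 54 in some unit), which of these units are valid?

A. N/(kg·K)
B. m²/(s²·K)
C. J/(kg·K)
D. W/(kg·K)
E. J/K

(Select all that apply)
B, C

specific heat capacity has SI base units: m^2 / (s^2 * K)

Checking each option against m^2 / (s^2 * K):
  A. N/(kg·K): ✗ does not match
  B. m²/(s²·K): ✓ matches
  C. J/(kg·K): ✓ matches
  D. W/(kg·K): ✗ does not match
  E. J/K: ✗ does not match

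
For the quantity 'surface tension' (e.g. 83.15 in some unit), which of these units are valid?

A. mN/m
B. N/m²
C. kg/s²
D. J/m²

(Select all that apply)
A, C, D

surface tension has SI base units: kg / s^2

Checking each option against kg / s^2:
  A. mN/m: ✓ matches
  B. N/m²: ✗ does not match
  C. kg/s²: ✓ matches
  D. J/m²: ✓ matches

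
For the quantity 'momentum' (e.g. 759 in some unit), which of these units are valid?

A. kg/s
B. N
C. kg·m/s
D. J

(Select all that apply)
C

momentum has SI base units: kg * m / s

Checking each option against kg * m / s:
  A. kg/s: ✗ does not match
  B. N: ✗ does not match
  C. kg·m/s: ✓ matches
  D. J: ✗ does not match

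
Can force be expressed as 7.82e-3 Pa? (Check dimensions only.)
No

force has SI base units: kg * m / s^2
Pa does NOT reduce to kg * m / s^2; a valid unit for force would be e.g. N.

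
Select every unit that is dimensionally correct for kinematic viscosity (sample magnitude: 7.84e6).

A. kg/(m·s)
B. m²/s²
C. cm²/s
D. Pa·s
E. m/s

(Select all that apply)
C

kinematic viscosity has SI base units: m^2 / s

Checking each option against m^2 / s:
  A. kg/(m·s): ✗ does not match
  B. m²/s²: ✗ does not match
  C. cm²/s: ✓ matches
  D. Pa·s: ✗ does not match
  E. m/s: ✗ does not match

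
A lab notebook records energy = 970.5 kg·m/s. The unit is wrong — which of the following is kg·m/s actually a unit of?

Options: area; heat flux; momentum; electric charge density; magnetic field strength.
momentum

energy should have units dimensionally equivalent to kg * m^2 / s^2 (e.g. J).
The given unit 'kg·m/s' reduces to kg * m / s. Of the listed options, that is the dimensionality of momentum.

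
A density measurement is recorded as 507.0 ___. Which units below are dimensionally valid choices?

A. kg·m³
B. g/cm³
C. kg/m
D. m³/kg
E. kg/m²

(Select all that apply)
B

density has SI base units: kg / m^3

Checking each option against kg / m^3:
  A. kg·m³: ✗ does not match
  B. g/cm³: ✓ matches
  C. kg/m: ✗ does not match
  D. m³/kg: ✗ does not match
  E. kg/m²: ✗ does not match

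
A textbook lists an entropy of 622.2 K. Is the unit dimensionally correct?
No

entropy has SI base units: kg * m^2 / (s^2 * K)
K does NOT reduce to kg * m^2 / (s^2 * K); a valid unit for entropy would be e.g. J/K.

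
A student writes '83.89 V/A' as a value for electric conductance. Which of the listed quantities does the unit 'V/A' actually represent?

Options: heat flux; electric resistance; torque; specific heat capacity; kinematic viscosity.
electric resistance

electric conductance should have units dimensionally equivalent to A^2 * s^3 / (kg * m^2) (e.g. S).
The given unit 'V/A' reduces to kg * m^2 / (A^2 * s^3). Of the listed options, that is the dimensionality of electric resistance.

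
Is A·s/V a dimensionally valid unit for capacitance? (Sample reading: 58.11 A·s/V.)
Yes

capacitance has SI base units: A^2 * s^4 / (kg * m^2)
A·s/V reduces to the same SI base units, so it is a valid unit for capacitance.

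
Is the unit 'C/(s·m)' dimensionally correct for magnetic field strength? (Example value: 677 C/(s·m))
Yes

magnetic field strength has SI base units: A / m
C/(s·m) reduces to the same SI base units, so it is a valid unit for magnetic field strength.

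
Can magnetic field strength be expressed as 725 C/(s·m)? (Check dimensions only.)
Yes

magnetic field strength has SI base units: A / m
C/(s·m) reduces to the same SI base units, so it is a valid unit for magnetic field strength.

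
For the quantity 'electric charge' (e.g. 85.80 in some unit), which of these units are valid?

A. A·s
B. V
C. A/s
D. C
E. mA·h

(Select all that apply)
A, D, E

electric charge has SI base units: A * s

Checking each option against A * s:
  A. A·s: ✓ matches
  B. V: ✗ does not match
  C. A/s: ✗ does not match
  D. C: ✓ matches
  E. mA·h: ✓ matches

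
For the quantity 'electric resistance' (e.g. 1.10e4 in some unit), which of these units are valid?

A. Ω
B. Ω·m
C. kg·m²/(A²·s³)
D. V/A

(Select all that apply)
A, C, D

electric resistance has SI base units: kg * m^2 / (A^2 * s^3)

Checking each option against kg * m^2 / (A^2 * s^3):
  A. Ω: ✓ matches
  B. Ω·m: ✗ does not match
  C. kg·m²/(A²·s³): ✓ matches
  D. V/A: ✓ matches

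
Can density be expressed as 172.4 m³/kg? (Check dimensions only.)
No

density has SI base units: kg / m^3
m³/kg does NOT reduce to kg / m^3; a valid unit for density would be e.g. kg/m³.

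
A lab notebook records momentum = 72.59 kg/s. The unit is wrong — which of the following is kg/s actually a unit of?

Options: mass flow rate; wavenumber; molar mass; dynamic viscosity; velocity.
mass flow rate

momentum should have units dimensionally equivalent to kg * m / s (e.g. kg·m/s).
The given unit 'kg/s' reduces to kg / s. Of the listed options, that is the dimensionality of mass flow rate.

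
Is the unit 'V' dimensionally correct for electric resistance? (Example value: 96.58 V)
No

electric resistance has SI base units: kg * m^2 / (A^2 * s^3)
V does NOT reduce to kg * m^2 / (A^2 * s^3); a valid unit for electric resistance would be e.g. Ω.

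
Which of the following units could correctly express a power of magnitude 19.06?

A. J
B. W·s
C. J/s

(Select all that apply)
C

power has SI base units: kg * m^2 / s^3

Checking each option against kg * m^2 / s^3:
  A. J: ✗ does not match
  B. W·s: ✗ does not match
  C. J/s: ✓ matches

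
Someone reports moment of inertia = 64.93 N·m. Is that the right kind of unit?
No

moment of inertia has SI base units: kg * m^2
N·m does NOT reduce to kg * m^2; a valid unit for moment of inertia would be e.g. kg·m².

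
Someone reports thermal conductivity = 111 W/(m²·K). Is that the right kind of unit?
No

thermal conductivity has SI base units: kg * m / (s^3 * K)
W/(m²·K) does NOT reduce to kg * m / (s^3 * K); a valid unit for thermal conductivity would be e.g. W/(m·K).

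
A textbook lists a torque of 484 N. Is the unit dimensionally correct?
No

torque has SI base units: kg * m^2 / s^2
N does NOT reduce to kg * m^2 / s^2; a valid unit for torque would be e.g. N·m.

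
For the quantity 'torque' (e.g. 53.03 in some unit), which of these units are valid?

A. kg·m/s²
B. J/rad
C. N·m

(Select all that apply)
B, C

torque has SI base units: kg * m^2 / s^2

Checking each option against kg * m^2 / s^2:
  A. kg·m/s²: ✗ does not match
  B. J/rad: ✓ matches
  C. N·m: ✓ matches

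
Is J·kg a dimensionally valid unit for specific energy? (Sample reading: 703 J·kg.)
No

specific energy has SI base units: m^2 / s^2
J·kg does NOT reduce to m^2 / s^2; a valid unit for specific energy would be e.g. J/kg.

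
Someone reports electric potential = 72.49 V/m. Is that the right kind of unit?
No

electric potential has SI base units: kg * m^2 / (A * s^3)
V/m does NOT reduce to kg * m^2 / (A * s^3); a valid unit for electric potential would be e.g. V.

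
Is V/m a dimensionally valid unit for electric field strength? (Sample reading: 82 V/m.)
Yes

electric field strength has SI base units: kg * m / (A * s^3)
V/m reduces to the same SI base units, so it is a valid unit for electric field strength.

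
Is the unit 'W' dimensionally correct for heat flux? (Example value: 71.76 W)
No

heat flux has SI base units: kg / s^3
W does NOT reduce to kg / s^3; a valid unit for heat flux would be e.g. W/m².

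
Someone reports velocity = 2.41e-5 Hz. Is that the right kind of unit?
No

velocity has SI base units: m / s
Hz does NOT reduce to m / s; a valid unit for velocity would be e.g. m/s.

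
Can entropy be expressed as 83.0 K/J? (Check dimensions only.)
No

entropy has SI base units: kg * m^2 / (s^2 * K)
K/J does NOT reduce to kg * m^2 / (s^2 * K); a valid unit for entropy would be e.g. J/K.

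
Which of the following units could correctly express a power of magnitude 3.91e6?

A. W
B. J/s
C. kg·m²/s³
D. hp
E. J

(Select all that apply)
A, B, C, D

power has SI base units: kg * m^2 / s^3

Checking each option against kg * m^2 / s^3:
  A. W: ✓ matches
  B. J/s: ✓ matches
  C. kg·m²/s³: ✓ matches
  D. hp: ✓ matches
  E. J: ✗ does not match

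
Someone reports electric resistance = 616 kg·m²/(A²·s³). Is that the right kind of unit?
Yes

electric resistance has SI base units: kg * m^2 / (A^2 * s^3)
kg·m²/(A²·s³) reduces to the same SI base units, so it is a valid unit for electric resistance.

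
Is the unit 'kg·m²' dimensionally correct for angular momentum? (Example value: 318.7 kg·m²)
No

angular momentum has SI base units: kg * m^2 / s
kg·m² does NOT reduce to kg * m^2 / s; a valid unit for angular momentum would be e.g. kg·m²/s.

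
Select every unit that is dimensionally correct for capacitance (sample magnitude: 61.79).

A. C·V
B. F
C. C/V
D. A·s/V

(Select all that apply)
B, C, D

capacitance has SI base units: A^2 * s^4 / (kg * m^2)

Checking each option against A^2 * s^4 / (kg * m^2):
  A. C·V: ✗ does not match
  B. F: ✓ matches
  C. C/V: ✓ matches
  D. A·s/V: ✓ matches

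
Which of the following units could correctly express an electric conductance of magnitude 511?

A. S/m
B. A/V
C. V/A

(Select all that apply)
B

electric conductance has SI base units: A^2 * s^3 / (kg * m^2)

Checking each option against A^2 * s^3 / (kg * m^2):
  A. S/m: ✗ does not match
  B. A/V: ✓ matches
  C. V/A: ✗ does not match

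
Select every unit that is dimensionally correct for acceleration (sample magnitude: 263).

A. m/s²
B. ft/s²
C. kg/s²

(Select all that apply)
A, B

acceleration has SI base units: m / s^2

Checking each option against m / s^2:
  A. m/s²: ✓ matches
  B. ft/s²: ✓ matches
  C. kg/s²: ✗ does not match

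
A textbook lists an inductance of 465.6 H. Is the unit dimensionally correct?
Yes

inductance has SI base units: kg * m^2 / (A^2 * s^2)
H reduces to the same SI base units, so it is a valid unit for inductance.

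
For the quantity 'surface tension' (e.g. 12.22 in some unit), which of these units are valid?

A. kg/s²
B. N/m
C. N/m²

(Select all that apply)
A, B

surface tension has SI base units: kg / s^2

Checking each option against kg / s^2:
  A. kg/s²: ✓ matches
  B. N/m: ✓ matches
  C. N/m²: ✗ does not match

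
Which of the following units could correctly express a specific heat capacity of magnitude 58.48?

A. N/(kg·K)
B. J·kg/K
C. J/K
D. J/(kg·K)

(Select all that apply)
D

specific heat capacity has SI base units: m^2 / (s^2 * K)

Checking each option against m^2 / (s^2 * K):
  A. N/(kg·K): ✗ does not match
  B. J·kg/K: ✗ does not match
  C. J/K: ✗ does not match
  D. J/(kg·K): ✓ matches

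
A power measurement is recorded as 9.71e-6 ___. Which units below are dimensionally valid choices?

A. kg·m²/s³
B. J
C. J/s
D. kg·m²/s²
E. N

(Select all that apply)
A, C

power has SI base units: kg * m^2 / s^3

Checking each option against kg * m^2 / s^3:
  A. kg·m²/s³: ✓ matches
  B. J: ✗ does not match
  C. J/s: ✓ matches
  D. kg·m²/s²: ✗ does not match
  E. N: ✗ does not match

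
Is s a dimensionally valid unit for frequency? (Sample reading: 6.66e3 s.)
No

frequency has SI base units: 1 / s
s does NOT reduce to 1 / s; a valid unit for frequency would be e.g. Hz.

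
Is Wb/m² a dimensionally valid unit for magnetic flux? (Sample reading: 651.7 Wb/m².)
No

magnetic flux has SI base units: kg * m^2 / (A * s^2)
Wb/m² does NOT reduce to kg * m^2 / (A * s^2); a valid unit for magnetic flux would be e.g. Wb.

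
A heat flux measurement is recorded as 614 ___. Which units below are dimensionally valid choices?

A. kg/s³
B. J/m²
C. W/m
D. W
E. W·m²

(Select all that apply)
A

heat flux has SI base units: kg / s^3

Checking each option against kg / s^3:
  A. kg/s³: ✓ matches
  B. J/m²: ✗ does not match
  C. W/m: ✗ does not match
  D. W: ✗ does not match
  E. W·m²: ✗ does not match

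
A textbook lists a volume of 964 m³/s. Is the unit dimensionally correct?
No

volume has SI base units: m^3
m³/s does NOT reduce to m^3; a valid unit for volume would be e.g. m³.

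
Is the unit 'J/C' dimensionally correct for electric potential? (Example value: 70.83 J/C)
Yes

electric potential has SI base units: kg * m^2 / (A * s^3)
J/C reduces to the same SI base units, so it is a valid unit for electric potential.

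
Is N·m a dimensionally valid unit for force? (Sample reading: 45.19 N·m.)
No

force has SI base units: kg * m / s^2
N·m does NOT reduce to kg * m / s^2; a valid unit for force would be e.g. N.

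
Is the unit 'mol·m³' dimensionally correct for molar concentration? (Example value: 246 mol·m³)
No

molar concentration has SI base units: mol / m^3
mol·m³ does NOT reduce to mol / m^3; a valid unit for molar concentration would be e.g. mol/m³.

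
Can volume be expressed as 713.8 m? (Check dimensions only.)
No

volume has SI base units: m^3
m does NOT reduce to m^3; a valid unit for volume would be e.g. m³.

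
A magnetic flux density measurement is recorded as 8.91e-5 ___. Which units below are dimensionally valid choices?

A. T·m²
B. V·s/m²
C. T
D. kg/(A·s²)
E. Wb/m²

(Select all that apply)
B, C, D, E

magnetic flux density has SI base units: kg / (A * s^2)

Checking each option against kg / (A * s^2):
  A. T·m²: ✗ does not match
  B. V·s/m²: ✓ matches
  C. T: ✓ matches
  D. kg/(A·s²): ✓ matches
  E. Wb/m²: ✓ matches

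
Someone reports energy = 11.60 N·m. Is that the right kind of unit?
Yes

energy has SI base units: kg * m^2 / s^2
N·m reduces to the same SI base units, so it is a valid unit for energy.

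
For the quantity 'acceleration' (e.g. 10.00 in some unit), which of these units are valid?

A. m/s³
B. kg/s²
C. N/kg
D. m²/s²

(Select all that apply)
C

acceleration has SI base units: m / s^2

Checking each option against m / s^2:
  A. m/s³: ✗ does not match
  B. kg/s²: ✗ does not match
  C. N/kg: ✓ matches
  D. m²/s²: ✗ does not match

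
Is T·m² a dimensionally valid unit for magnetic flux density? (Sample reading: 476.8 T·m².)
No

magnetic flux density has SI base units: kg / (A * s^2)
T·m² does NOT reduce to kg / (A * s^2); a valid unit for magnetic flux density would be e.g. T.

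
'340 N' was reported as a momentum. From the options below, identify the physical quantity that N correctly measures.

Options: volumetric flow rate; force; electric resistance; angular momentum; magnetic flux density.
force

momentum should have units dimensionally equivalent to kg * m / s (e.g. kg·m/s).
The given unit 'N' reduces to kg * m / s^2. Of the listed options, that is the dimensionality of force.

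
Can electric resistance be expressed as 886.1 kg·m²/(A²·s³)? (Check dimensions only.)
Yes

electric resistance has SI base units: kg * m^2 / (A^2 * s^3)
kg·m²/(A²·s³) reduces to the same SI base units, so it is a valid unit for electric resistance.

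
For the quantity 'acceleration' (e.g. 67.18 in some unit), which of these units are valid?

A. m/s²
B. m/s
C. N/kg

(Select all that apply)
A, C

acceleration has SI base units: m / s^2

Checking each option against m / s^2:
  A. m/s²: ✓ matches
  B. m/s: ✗ does not match
  C. N/kg: ✓ matches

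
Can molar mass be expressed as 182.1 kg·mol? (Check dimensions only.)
No

molar mass has SI base units: kg / mol
kg·mol does NOT reduce to kg / mol; a valid unit for molar mass would be e.g. kg/mol.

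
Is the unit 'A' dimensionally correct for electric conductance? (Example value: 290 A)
No

electric conductance has SI base units: A^2 * s^3 / (kg * m^2)
A does NOT reduce to A^2 * s^3 / (kg * m^2); a valid unit for electric conductance would be e.g. S.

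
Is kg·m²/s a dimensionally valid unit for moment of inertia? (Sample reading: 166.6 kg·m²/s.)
No

moment of inertia has SI base units: kg * m^2
kg·m²/s does NOT reduce to kg * m^2; a valid unit for moment of inertia would be e.g. kg·m².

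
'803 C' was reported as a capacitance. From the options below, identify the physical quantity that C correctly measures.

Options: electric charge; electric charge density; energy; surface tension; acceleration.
electric charge

capacitance should have units dimensionally equivalent to A^2 * s^4 / (kg * m^2) (e.g. F).
The given unit 'C' reduces to A * s. Of the listed options, that is the dimensionality of electric charge.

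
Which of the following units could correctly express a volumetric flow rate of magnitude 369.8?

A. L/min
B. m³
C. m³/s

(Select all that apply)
A, C

volumetric flow rate has SI base units: m^3 / s

Checking each option against m^3 / s:
  A. L/min: ✓ matches
  B. m³: ✗ does not match
  C. m³/s: ✓ matches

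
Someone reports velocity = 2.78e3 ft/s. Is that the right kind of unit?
Yes

velocity has SI base units: m / s
ft/s reduces to the same SI base units, so it is a valid unit for velocity.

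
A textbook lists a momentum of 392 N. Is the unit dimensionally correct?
No

momentum has SI base units: kg * m / s
N does NOT reduce to kg * m / s; a valid unit for momentum would be e.g. kg·m/s.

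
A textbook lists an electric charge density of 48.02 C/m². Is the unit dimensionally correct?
No

electric charge density has SI base units: A * s / m^3
C/m² does NOT reduce to A * s / m^3; a valid unit for electric charge density would be e.g. C/m³.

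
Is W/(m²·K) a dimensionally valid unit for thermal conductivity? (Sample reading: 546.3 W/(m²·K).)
No

thermal conductivity has SI base units: kg * m / (s^3 * K)
W/(m²·K) does NOT reduce to kg * m / (s^3 * K); a valid unit for thermal conductivity would be e.g. W/(m·K).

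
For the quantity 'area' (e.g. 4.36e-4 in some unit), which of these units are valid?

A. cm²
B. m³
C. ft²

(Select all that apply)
A, C

area has SI base units: m^2

Checking each option against m^2:
  A. cm²: ✓ matches
  B. m³: ✗ does not match
  C. ft²: ✓ matches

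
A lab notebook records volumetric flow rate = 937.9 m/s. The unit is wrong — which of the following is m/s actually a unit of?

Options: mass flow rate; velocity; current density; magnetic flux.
velocity

volumetric flow rate should have units dimensionally equivalent to m^3 / s (e.g. m³/s).
The given unit 'm/s' reduces to m / s. Of the listed options, that is the dimensionality of velocity.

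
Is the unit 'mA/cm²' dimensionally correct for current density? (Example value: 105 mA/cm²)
Yes

current density has SI base units: A / m^2
mA/cm² reduces to the same SI base units, so it is a valid unit for current density.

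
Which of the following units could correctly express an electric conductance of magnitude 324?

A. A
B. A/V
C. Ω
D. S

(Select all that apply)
B, D

electric conductance has SI base units: A^2 * s^3 / (kg * m^2)

Checking each option against A^2 * s^3 / (kg * m^2):
  A. A: ✗ does not match
  B. A/V: ✓ matches
  C. Ω: ✗ does not match
  D. S: ✓ matches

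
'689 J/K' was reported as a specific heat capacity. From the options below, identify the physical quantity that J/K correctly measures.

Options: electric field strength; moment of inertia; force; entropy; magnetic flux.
entropy

specific heat capacity should have units dimensionally equivalent to m^2 / (s^2 * K) (e.g. J/(kg·K)).
The given unit 'J/K' reduces to kg * m^2 / (s^2 * K). Of the listed options, that is the dimensionality of entropy.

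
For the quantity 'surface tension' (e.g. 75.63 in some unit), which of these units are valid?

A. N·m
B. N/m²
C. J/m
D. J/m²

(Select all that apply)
D

surface tension has SI base units: kg / s^2

Checking each option against kg / s^2:
  A. N·m: ✗ does not match
  B. N/m²: ✗ does not match
  C. J/m: ✗ does not match
  D. J/m²: ✓ matches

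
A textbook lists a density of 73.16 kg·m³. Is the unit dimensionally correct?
No

density has SI base units: kg / m^3
kg·m³ does NOT reduce to kg / m^3; a valid unit for density would be e.g. kg/m³.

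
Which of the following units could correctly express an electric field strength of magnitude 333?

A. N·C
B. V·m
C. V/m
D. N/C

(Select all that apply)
C, D

electric field strength has SI base units: kg * m / (A * s^3)

Checking each option against kg * m / (A * s^3):
  A. N·C: ✗ does not match
  B. V·m: ✗ does not match
  C. V/m: ✓ matches
  D. N/C: ✓ matches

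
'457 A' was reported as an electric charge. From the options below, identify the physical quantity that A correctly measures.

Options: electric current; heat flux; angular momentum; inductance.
electric current

electric charge should have units dimensionally equivalent to A * s (e.g. C).
The given unit 'A' reduces to A. Of the listed options, that is the dimensionality of electric current.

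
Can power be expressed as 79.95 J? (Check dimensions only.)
No

power has SI base units: kg * m^2 / s^3
J does NOT reduce to kg * m^2 / s^3; a valid unit for power would be e.g. W.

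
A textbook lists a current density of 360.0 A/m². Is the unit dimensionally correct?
Yes

current density has SI base units: A / m^2
A/m² reduces to the same SI base units, so it is a valid unit for current density.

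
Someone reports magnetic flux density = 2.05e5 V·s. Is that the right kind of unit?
No

magnetic flux density has SI base units: kg / (A * s^2)
V·s does NOT reduce to kg / (A * s^2); a valid unit for magnetic flux density would be e.g. T.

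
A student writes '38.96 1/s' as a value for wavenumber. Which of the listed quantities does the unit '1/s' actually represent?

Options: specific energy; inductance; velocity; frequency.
frequency

wavenumber should have units dimensionally equivalent to 1 / m (e.g. 1/m).
The given unit '1/s' reduces to 1 / s. Of the listed options, that is the dimensionality of frequency.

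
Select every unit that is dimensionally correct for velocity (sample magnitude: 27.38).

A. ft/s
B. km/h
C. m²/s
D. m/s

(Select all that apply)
A, B, D

velocity has SI base units: m / s

Checking each option against m / s:
  A. ft/s: ✓ matches
  B. km/h: ✓ matches
  C. m²/s: ✗ does not match
  D. m/s: ✓ matches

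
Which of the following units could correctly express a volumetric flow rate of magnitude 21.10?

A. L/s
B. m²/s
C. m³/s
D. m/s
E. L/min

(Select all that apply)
A, C, E

volumetric flow rate has SI base units: m^3 / s

Checking each option against m^3 / s:
  A. L/s: ✓ matches
  B. m²/s: ✗ does not match
  C. m³/s: ✓ matches
  D. m/s: ✗ does not match
  E. L/min: ✓ matches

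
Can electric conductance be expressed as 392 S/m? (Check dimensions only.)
No

electric conductance has SI base units: A^2 * s^3 / (kg * m^2)
S/m does NOT reduce to A^2 * s^3 / (kg * m^2); a valid unit for electric conductance would be e.g. S.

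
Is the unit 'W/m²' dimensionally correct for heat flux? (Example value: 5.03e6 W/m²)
Yes

heat flux has SI base units: kg / s^3
W/m² reduces to the same SI base units, so it is a valid unit for heat flux.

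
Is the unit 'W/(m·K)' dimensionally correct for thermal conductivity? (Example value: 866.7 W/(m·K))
Yes

thermal conductivity has SI base units: kg * m / (s^3 * K)
W/(m·K) reduces to the same SI base units, so it is a valid unit for thermal conductivity.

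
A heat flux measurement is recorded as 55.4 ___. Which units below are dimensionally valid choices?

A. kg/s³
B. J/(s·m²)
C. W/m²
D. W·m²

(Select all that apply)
A, B, C

heat flux has SI base units: kg / s^3

Checking each option against kg / s^3:
  A. kg/s³: ✓ matches
  B. J/(s·m²): ✓ matches
  C. W/m²: ✓ matches
  D. W·m²: ✗ does not match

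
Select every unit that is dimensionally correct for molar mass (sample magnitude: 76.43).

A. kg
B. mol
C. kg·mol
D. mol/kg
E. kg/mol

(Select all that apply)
E

molar mass has SI base units: kg / mol

Checking each option against kg / mol:
  A. kg: ✗ does not match
  B. mol: ✗ does not match
  C. kg·mol: ✗ does not match
  D. mol/kg: ✗ does not match
  E. kg/mol: ✓ matches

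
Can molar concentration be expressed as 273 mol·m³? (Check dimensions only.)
No

molar concentration has SI base units: mol / m^3
mol·m³ does NOT reduce to mol / m^3; a valid unit for molar concentration would be e.g. mol/m³.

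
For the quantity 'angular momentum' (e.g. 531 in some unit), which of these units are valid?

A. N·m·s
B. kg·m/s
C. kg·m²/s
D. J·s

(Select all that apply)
A, C, D

angular momentum has SI base units: kg * m^2 / s

Checking each option against kg * m^2 / s:
  A. N·m·s: ✓ matches
  B. kg·m/s: ✗ does not match
  C. kg·m²/s: ✓ matches
  D. J·s: ✓ matches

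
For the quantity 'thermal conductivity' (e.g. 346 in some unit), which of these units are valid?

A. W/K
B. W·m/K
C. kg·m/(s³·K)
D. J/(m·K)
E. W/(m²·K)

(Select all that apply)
C

thermal conductivity has SI base units: kg * m / (s^3 * K)

Checking each option against kg * m / (s^3 * K):
  A. W/K: ✗ does not match
  B. W·m/K: ✗ does not match
  C. kg·m/(s³·K): ✓ matches
  D. J/(m·K): ✗ does not match
  E. W/(m²·K): ✗ does not match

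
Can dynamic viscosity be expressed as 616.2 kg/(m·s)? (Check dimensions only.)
Yes

dynamic viscosity has SI base units: kg / (m * s)
kg/(m·s) reduces to the same SI base units, so it is a valid unit for dynamic viscosity.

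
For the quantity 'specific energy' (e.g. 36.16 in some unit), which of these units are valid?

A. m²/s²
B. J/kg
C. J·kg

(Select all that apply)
A, B

specific energy has SI base units: m^2 / s^2

Checking each option against m^2 / s^2:
  A. m²/s²: ✓ matches
  B. J/kg: ✓ matches
  C. J·kg: ✗ does not match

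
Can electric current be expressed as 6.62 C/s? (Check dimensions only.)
Yes

electric current has SI base units: A
C/s reduces to the same SI base units, so it is a valid unit for electric current.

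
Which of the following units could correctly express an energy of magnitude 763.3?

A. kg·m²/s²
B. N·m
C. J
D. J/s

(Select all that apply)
A, B, C

energy has SI base units: kg * m^2 / s^2

Checking each option against kg * m^2 / s^2:
  A. kg·m²/s²: ✓ matches
  B. N·m: ✓ matches
  C. J: ✓ matches
  D. J/s: ✗ does not match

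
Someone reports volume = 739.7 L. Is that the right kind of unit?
Yes

volume has SI base units: m^3
L reduces to the same SI base units, so it is a valid unit for volume.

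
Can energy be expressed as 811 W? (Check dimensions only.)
No

energy has SI base units: kg * m^2 / s^2
W does NOT reduce to kg * m^2 / s^2; a valid unit for energy would be e.g. J.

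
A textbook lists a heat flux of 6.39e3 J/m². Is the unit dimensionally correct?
No

heat flux has SI base units: kg / s^3
J/m² does NOT reduce to kg / s^3; a valid unit for heat flux would be e.g. W/m².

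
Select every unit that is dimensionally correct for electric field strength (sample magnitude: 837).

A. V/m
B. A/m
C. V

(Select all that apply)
A

electric field strength has SI base units: kg * m / (A * s^3)

Checking each option against kg * m / (A * s^3):
  A. V/m: ✓ matches
  B. A/m: ✗ does not match
  C. V: ✗ does not match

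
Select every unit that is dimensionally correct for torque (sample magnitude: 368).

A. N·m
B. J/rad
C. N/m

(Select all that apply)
A, B

torque has SI base units: kg * m^2 / s^2

Checking each option against kg * m^2 / s^2:
  A. N·m: ✓ matches
  B. J/rad: ✓ matches
  C. N/m: ✗ does not match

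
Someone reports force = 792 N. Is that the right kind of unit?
Yes

force has SI base units: kg * m / s^2
N reduces to the same SI base units, so it is a valid unit for force.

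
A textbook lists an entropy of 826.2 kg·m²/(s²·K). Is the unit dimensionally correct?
Yes

entropy has SI base units: kg * m^2 / (s^2 * K)
kg·m²/(s²·K) reduces to the same SI base units, so it is a valid unit for entropy.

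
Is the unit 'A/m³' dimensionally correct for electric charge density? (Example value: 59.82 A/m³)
No

electric charge density has SI base units: A * s / m^3
A/m³ does NOT reduce to A * s / m^3; a valid unit for electric charge density would be e.g. C/m³.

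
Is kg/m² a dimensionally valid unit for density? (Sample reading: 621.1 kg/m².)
No

density has SI base units: kg / m^3
kg/m² does NOT reduce to kg / m^3; a valid unit for density would be e.g. kg/m³.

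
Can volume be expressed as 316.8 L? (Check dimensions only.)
Yes

volume has SI base units: m^3
L reduces to the same SI base units, so it is a valid unit for volume.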